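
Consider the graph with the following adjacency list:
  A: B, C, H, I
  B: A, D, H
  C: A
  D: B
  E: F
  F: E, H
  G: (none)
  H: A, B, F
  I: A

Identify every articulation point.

A, B, F, H

Removing A increases the component count from 2 to 4, so A is a cut vertex.
Removing B increases the component count from 2 to 3, so B is a cut vertex.
Removing F increases the component count from 2 to 3, so F is a cut vertex.
Likewise H is a cut vertex.
By contrast removing I leaves 2 components; it is not a cut vertex. No other vertex is a cut vertex either.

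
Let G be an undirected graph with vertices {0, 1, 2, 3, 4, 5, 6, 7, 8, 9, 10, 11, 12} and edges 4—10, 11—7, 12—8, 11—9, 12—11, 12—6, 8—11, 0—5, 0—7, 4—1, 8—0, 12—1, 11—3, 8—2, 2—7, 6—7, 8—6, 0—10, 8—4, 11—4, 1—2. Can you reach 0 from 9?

Yes

From 9 we can reach 0, 1, 2, 3, 4, 5, 6, 7, 8, 9, 10, 11, 12, which includes 0.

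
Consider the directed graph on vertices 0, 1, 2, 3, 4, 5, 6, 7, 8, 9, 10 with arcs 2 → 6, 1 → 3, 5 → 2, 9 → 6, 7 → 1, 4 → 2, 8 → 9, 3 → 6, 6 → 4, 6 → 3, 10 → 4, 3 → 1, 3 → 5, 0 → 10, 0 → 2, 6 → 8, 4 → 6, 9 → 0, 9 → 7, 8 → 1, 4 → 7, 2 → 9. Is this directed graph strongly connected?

Yes

From 5 we can reach every vertex (0, 1, 2, 3, 4, 5, 6, 7, 8, 9, 10), and every vertex can reach 5 (0, 1, 2, 3, 4, 5, 6, 7, 8, 9, 10). So the whole graph is one strongly connected component.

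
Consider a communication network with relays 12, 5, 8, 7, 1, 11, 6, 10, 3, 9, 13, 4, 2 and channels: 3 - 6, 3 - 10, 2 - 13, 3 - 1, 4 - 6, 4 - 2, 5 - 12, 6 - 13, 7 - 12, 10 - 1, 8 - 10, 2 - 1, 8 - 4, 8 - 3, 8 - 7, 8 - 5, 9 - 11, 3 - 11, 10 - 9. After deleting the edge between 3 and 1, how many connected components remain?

1

3 and 1 are still connected via 3-10-1, so the component count stays at 1.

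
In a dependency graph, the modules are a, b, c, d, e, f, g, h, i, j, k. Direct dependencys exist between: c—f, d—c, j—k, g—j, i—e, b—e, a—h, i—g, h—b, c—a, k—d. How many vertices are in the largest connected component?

Starting from a we can reach a, b, c, d, e, f, g, h, i, j, k. That is one component of size 11.
The largest has 11 vertices.

11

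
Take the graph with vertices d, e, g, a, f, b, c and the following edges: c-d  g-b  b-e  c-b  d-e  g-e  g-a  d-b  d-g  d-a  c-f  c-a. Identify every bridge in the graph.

c-f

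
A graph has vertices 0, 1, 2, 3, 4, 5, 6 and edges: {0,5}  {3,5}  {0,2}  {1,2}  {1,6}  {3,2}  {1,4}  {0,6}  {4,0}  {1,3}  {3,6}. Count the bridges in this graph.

0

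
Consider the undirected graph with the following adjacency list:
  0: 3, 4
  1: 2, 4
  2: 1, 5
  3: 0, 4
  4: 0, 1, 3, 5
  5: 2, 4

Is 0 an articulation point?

No

Deleting 0 leaves 1 component (was 1) (its neighbors 3, 4 remain connected to each other), so 0 is not a cut vertex.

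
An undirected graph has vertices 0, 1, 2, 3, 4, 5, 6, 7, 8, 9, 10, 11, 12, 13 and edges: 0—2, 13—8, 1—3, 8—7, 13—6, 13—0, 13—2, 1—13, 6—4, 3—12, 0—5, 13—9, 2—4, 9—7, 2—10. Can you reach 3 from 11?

No

The component containing 11 is {11}, and 3 is not in it.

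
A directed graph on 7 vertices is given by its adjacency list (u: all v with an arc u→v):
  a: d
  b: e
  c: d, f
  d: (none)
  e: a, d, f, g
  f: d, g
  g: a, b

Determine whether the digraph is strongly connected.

No

There is no directed path from g to c, so the graph is not strongly connected.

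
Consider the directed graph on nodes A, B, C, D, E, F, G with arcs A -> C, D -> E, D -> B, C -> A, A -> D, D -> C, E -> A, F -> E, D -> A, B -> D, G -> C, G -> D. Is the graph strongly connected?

No

There is no directed path from B to F, so the graph is not strongly connected.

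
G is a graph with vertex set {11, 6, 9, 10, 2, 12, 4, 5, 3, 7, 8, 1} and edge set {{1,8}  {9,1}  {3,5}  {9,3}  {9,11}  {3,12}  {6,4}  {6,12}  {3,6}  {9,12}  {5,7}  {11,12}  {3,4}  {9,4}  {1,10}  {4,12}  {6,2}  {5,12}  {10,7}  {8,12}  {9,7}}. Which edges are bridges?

The edges on the cycle 9-3-6-12-8-1-9 are not bridges since each lies on that cycle.
But removing 2–6 disconnects 2 from 6 — this is a bridge.

2-6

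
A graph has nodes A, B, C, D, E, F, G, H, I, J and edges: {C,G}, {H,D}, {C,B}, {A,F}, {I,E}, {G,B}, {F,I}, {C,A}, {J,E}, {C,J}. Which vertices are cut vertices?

C

Removing C increases the component count from 2 to 3, so C is a cut vertex.
By contrast removing B leaves 2 components; it is not a cut vertex. No other vertex is a cut vertex either.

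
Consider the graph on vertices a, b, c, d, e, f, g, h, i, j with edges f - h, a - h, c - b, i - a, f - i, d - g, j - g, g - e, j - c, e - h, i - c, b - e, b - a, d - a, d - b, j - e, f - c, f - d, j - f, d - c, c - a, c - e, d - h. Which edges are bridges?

none

The edges on the cycle j-f-i-c-j are not bridges since each lies on that cycle.
Every edge lies on some cycle, so there are no bridges.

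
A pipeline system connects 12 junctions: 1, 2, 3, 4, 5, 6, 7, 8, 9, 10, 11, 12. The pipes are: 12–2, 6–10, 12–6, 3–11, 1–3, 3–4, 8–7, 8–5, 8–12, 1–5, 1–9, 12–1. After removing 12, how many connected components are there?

With 12 gone, the remaining components are: {2}; {6, 10}; {1, 3, 4, 5, 7, 8, 9, 11}.
That is 3 components.

3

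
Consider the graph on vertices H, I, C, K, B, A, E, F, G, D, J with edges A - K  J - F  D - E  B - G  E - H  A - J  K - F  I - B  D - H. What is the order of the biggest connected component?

C is isolated — a component by itself.
Starting from B we can reach B, G, I. That is one component of size 3.
Starting from D we can reach D, E, H. That is one component of size 3.
Starting from A we can reach A, F, J, K. That is one component of size 4.
The largest has 4 vertices.

4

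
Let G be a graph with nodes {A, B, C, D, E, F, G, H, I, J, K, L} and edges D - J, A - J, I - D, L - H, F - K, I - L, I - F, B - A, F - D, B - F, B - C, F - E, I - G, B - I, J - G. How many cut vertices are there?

Removing B increases the component count from 1 to 2, so B is a cut vertex.
Removing F increases the component count from 1 to 3, so F is a cut vertex.
Removing I increases the component count from 1 to 2, so I is a cut vertex.
Likewise L is a cut vertex.
By contrast removing J leaves 1 component; it is not a cut vertex. No other vertex is a cut vertex either.

4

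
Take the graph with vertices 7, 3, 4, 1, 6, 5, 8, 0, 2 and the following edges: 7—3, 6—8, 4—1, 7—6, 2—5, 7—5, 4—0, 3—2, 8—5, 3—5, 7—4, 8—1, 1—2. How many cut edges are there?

The edges on the cycle 7-4-1-2-3-7 are not bridges since each lies on that cycle.
But removing 0—4 disconnects 0 from 4 — this is a bridge.

1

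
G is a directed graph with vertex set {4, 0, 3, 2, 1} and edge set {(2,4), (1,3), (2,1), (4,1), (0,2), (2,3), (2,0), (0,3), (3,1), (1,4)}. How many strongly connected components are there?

{1, 3, 4} are all mutually reachable — one SCC of size 3.
{0, 2} are all mutually reachable — one SCC of size 2.
That gives 2 strongly connected components.

2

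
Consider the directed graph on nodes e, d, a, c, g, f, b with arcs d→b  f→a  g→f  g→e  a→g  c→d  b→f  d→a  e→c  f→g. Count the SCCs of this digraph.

{a, b, c, d, e, f, g} are all mutually reachable — one SCC of size 7.
That gives 1 strongly connected component.

1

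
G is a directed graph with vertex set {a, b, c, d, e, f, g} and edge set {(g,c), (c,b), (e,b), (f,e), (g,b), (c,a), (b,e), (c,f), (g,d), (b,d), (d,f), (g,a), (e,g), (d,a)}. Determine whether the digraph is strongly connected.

There is no directed path from a to f, so the graph is not strongly connected.

No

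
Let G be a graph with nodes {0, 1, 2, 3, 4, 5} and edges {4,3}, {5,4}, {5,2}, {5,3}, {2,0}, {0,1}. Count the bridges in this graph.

3

The edges on the cycle 5-4-3-5 are not bridges since each lies on that cycle.
But removing 2—0 disconnects 2 from 0; removing 0—1 disconnects 0 from 1; removing 5—2 disconnects 5 from 2 — these are bridges.
That makes 3 bridges.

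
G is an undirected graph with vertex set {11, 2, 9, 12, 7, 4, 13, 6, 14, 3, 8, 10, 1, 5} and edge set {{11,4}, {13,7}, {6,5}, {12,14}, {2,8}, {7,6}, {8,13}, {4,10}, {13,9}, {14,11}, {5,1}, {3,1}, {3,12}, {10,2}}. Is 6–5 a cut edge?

No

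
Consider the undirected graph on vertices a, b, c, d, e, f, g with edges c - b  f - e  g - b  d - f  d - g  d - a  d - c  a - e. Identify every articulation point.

Removing d increases the component count from 1 to 2, so d is a cut vertex.
By contrast removing b leaves 1 component; it is not a cut vertex. No other vertex is a cut vertex either.

d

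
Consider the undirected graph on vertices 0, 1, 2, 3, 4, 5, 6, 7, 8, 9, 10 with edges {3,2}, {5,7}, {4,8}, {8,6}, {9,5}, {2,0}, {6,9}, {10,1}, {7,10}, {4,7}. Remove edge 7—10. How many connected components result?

3

Before removal there are 2 components.
7—10 is a bridge — removing it separates 7's side from 10's side.
After removal: 3 components.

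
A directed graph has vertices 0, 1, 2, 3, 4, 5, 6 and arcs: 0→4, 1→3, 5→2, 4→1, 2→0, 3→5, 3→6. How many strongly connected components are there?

{0, 1, 2, 3, 4, 5} are all mutually reachable — one SCC of size 6.
{6} is an SCC by itself.
That gives 2 strongly connected components.

2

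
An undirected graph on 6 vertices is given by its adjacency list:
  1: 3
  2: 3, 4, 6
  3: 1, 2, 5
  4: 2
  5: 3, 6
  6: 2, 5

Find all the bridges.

1-3, 2-4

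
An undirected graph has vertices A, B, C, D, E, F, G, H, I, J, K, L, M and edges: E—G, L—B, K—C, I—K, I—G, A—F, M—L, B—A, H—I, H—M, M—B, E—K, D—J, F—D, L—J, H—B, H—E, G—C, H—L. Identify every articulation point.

Removing H increases the component count from 1 to 2, so H is a cut vertex.
By contrast removing M leaves 1 component; it is not a cut vertex. No other vertex is a cut vertex either.

H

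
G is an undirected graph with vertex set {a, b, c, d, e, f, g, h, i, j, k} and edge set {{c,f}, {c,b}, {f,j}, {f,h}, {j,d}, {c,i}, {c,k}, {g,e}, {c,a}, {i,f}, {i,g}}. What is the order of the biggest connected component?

11

Starting from a we can reach a, b, c, d, e, f, g, h, i, j, k. That is one component of size 11.
The largest has 11 vertices.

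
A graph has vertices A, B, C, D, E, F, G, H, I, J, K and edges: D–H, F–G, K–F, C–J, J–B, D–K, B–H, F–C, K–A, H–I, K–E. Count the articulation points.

3

Removing F increases the component count from 1 to 2, so F is a cut vertex.
Removing H increases the component count from 1 to 2, so H is a cut vertex.
Removing K increases the component count from 1 to 3, so K is a cut vertex.
By contrast removing J leaves 1 component; it is not a cut vertex. No other vertex is a cut vertex either.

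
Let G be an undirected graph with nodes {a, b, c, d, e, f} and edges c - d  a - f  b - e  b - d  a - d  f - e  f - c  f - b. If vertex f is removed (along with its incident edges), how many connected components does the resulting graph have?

With f gone, the remaining components are: {a, b, c, d, e}.
That is 1 component.

1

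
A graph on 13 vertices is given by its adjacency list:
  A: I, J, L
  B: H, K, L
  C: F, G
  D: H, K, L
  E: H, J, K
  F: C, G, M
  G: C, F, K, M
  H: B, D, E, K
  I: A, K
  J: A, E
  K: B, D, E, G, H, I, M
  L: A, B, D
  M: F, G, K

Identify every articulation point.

K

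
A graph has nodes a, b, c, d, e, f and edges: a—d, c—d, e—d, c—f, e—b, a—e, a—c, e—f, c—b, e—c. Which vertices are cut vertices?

Removing f, for instance, still leaves 1 component. No single vertex removal increases the component count — the graph has no articulation points.

none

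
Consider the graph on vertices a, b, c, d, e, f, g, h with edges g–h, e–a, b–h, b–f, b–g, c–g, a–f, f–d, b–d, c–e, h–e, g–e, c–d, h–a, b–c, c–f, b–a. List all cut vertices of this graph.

Removing d, for instance, still leaves 1 component. No single vertex removal increases the component count — the graph has no articulation points.

none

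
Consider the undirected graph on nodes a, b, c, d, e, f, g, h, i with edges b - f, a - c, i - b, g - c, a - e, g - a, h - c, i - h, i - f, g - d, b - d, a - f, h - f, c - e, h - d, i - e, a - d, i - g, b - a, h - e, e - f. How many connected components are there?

Starting from a we can reach a, b, c, d, e, f, g, h, i. That is one component of size 9.
Total: 1 component.

1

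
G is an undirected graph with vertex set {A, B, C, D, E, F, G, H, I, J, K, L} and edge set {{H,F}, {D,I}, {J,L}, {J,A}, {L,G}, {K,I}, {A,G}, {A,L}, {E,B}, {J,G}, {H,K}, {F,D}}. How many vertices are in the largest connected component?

C is isolated — a component by itself.
Starting from B we can reach B, E. That is one component of size 2.
Starting from A we can reach A, G, J, L. That is one component of size 4.
Starting from D we can reach D, F, H, I, K. That is one component of size 5.
The largest has 5 vertices.

5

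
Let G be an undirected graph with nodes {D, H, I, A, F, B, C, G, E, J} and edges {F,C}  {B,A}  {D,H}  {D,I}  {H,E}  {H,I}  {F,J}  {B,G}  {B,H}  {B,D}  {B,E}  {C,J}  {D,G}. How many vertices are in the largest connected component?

Starting from C we can reach C, F, J. That is one component of size 3.
Starting from A we can reach A, B, D, E, G, H, I. That is one component of size 7.
The largest has 7 vertices.

7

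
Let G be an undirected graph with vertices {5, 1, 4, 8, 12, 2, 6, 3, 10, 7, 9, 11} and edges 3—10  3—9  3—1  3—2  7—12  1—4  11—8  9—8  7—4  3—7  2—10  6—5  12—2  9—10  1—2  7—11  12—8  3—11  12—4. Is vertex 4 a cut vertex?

No

Deleting 4 leaves 2 components (was 2), so 4 is not a cut vertex.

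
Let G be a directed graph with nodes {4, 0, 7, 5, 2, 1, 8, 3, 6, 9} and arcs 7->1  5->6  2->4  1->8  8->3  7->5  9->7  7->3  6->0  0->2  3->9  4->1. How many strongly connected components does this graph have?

{0, 1, 2, 3, 4, 5, 6, 7, 8, 9} are all mutually reachable — one SCC of size 10.
That gives 1 strongly connected component.

1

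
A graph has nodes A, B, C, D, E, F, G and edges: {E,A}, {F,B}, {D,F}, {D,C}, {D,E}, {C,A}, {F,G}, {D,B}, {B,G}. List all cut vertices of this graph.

D

Removing D increases the component count from 1 to 2, so D is a cut vertex.
By contrast removing A leaves 1 component; it is not a cut vertex. No other vertex is a cut vertex either.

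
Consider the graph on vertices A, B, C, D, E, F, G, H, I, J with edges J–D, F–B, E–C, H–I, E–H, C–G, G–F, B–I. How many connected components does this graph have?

A is isolated — a component by itself.
Starting from D we can reach D, J. That is one component of size 2.
Starting from B we can reach B, C, E, F, G, H, I. That is one component of size 7.
Total: 3 components.

3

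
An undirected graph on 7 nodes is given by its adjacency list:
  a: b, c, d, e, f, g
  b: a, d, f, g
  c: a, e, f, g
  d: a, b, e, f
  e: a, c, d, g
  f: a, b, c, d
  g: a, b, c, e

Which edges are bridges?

The edges on the cycle c-g-e-c are not bridges since each lies on that cycle.
Every edge lies on some cycle, so there are no bridges.

none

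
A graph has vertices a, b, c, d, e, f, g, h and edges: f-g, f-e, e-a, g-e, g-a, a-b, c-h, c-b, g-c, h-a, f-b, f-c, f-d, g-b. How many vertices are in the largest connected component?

Starting from a we can reach a, b, c, d, e, f, g, h. That is one component of size 8.
The largest has 8 vertices.

8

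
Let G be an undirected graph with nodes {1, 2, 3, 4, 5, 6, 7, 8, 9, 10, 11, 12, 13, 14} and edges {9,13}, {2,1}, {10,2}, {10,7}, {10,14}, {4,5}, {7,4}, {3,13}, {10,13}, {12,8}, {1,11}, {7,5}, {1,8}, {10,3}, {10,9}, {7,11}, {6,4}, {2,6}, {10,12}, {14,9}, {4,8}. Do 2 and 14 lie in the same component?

Yes

From 2 we can reach 1, 2, 3, 4, 5, 6, 7, 8, 9, 10, 11, 12, 13, 14, which includes 14.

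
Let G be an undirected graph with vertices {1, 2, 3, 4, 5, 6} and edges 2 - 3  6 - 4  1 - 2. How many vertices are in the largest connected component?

5 is isolated — a component by itself.
Starting from 4 we can reach 4, 6. That is one component of size 2.
Starting from 1 we can reach 1, 2, 3. That is one component of size 3.
The largest has 3 vertices.

3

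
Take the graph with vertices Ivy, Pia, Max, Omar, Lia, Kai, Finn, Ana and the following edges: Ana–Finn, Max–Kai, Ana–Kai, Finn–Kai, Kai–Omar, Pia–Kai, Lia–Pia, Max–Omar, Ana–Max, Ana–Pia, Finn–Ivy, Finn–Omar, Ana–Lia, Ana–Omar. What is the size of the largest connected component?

8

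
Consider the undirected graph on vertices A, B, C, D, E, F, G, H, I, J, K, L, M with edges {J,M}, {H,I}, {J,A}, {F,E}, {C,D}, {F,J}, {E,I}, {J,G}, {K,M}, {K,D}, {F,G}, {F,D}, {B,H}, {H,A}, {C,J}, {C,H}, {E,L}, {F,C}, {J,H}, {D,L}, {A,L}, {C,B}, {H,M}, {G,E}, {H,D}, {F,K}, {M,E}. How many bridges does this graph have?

The edges on the cycle F-C-B-H-J-F are not bridges since each lies on that cycle.
Every edge lies on some cycle, so there are no bridges.

0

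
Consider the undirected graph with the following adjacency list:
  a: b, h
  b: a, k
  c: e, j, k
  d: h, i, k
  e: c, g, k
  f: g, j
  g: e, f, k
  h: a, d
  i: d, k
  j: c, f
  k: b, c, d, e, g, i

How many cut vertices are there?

1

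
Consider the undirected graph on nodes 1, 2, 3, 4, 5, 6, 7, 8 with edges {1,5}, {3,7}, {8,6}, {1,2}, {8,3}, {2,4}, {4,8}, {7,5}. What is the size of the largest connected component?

Starting from 1 we can reach 1, 2, 3, 4, 5, 6, 7, 8. That is one component of size 8.
The largest has 8 vertices.

8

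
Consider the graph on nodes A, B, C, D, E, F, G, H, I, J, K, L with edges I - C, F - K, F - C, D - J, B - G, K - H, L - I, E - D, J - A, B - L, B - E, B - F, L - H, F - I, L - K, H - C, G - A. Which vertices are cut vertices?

B

Removing B increases the component count from 1 to 2, so B is a cut vertex.
By contrast removing C leaves 1 component; it is not a cut vertex. No other vertex is a cut vertex either.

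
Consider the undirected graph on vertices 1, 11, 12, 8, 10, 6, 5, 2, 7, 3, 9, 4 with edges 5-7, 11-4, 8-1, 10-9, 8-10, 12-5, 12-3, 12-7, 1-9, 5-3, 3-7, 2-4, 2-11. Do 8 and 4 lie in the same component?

No

The component containing 8 is {1, 8, 9, 10}, and 4 is not in it.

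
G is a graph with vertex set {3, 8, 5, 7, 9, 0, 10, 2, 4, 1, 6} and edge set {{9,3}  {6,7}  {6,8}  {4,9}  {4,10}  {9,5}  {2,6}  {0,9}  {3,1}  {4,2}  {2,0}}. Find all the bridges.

1-3, 10-4, 2-6, 3-9, 5-9, 6-7, 6-8

The edges on the cycle 4-2-0-9-4 are not bridges since each lies on that cycle.
But removing 9—3 disconnects 9 from 3; removing 5—9 disconnects 5 from 9; removing 4—10 disconnects 4 from 10; removing 1—3 disconnects 1 from 3 — these are bridges.
In total 7 edges are bridges.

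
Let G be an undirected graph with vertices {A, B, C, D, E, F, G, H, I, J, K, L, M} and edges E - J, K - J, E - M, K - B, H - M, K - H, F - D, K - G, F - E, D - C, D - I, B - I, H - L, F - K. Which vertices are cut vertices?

Removing D increases the component count from 2 to 3, so D is a cut vertex.
Removing H increases the component count from 2 to 3, so H is a cut vertex.
Removing K increases the component count from 2 to 3, so K is a cut vertex.
By contrast removing B leaves 2 components; it is not a cut vertex. No other vertex is a cut vertex either.

D, H, K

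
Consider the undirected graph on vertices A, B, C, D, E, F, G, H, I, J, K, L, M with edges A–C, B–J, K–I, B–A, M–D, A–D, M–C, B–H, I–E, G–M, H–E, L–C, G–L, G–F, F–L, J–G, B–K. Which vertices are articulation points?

B

Removing B increases the component count from 1 to 2, so B is a cut vertex.
By contrast removing L leaves 1 component; it is not a cut vertex. No other vertex is a cut vertex either.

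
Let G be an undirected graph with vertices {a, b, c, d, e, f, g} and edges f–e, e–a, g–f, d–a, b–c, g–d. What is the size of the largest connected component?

Starting from b we can reach b, c. That is one component of size 2.
Starting from a we can reach a, d, e, f, g. That is one component of size 5.
The largest has 5 vertices.

5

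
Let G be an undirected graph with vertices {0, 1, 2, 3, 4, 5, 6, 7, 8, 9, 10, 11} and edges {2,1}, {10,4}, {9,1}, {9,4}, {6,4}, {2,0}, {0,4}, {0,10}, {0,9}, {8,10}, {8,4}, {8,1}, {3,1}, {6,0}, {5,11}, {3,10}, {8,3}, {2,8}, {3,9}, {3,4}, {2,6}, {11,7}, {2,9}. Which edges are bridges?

The edges on the cycle 2-6-0-10-4-3-8-2 are not bridges since each lies on that cycle.
But removing 11—7 disconnects 11 from 7; removing 5—11 disconnects 5 from 11 — these are bridges.

11-5, 11-7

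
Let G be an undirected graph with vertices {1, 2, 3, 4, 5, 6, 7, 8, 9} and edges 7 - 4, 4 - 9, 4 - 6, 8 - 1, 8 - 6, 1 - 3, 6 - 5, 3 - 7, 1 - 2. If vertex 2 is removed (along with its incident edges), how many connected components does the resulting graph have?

1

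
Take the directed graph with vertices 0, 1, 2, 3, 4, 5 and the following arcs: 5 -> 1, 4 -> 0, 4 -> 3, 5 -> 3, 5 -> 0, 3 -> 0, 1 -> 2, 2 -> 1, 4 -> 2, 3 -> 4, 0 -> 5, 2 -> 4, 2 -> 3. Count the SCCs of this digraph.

1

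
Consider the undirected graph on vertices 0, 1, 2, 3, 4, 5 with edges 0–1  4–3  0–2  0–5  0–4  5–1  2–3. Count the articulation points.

Removing 0 increases the component count from 1 to 2, so 0 is a cut vertex.
By contrast removing 4 leaves 1 component; it is not a cut vertex. No other vertex is a cut vertex either.

1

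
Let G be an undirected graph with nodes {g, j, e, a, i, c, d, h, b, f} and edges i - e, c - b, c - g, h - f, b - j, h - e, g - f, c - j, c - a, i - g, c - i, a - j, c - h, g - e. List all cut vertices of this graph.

Removing c increases the component count from 2 to 3, so c is a cut vertex.
By contrast removing h leaves 2 components; it is not a cut vertex. No other vertex is a cut vertex either.

c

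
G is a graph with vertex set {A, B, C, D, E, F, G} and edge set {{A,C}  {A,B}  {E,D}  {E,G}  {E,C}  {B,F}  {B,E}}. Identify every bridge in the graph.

The edges on the cycle A-B-E-C-A are not bridges since each lies on that cycle.
But removing B - F disconnects B from F; removing E - G disconnects E from G; removing E - D disconnects E from D — these are bridges.

B-F, D-E, E-G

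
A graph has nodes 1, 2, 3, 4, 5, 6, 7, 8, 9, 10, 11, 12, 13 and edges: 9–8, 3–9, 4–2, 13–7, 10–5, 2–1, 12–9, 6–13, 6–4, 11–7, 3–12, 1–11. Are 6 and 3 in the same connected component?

No

The component containing 6 is {1, 2, 4, 6, 7, 11, 13}, and 3 is not in it.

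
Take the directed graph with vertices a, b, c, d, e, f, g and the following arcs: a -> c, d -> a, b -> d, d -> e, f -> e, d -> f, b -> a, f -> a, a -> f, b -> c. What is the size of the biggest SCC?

2

{a, f} are all mutually reachable — one SCC of size 2.
{e} is an SCC by itself.
{b} is an SCC by itself.
{g} is an SCC by itself.
{d} is an SCC by itself.
(and 1 more singleton SCC)
The largest has 2 vertices.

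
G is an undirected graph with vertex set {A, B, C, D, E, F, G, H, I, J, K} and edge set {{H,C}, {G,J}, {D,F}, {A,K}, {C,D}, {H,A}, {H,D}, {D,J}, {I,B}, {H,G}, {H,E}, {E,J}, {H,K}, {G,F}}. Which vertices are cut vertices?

H

Removing H increases the component count from 2 to 3, so H is a cut vertex.
By contrast removing E leaves 2 components; it is not a cut vertex. No other vertex is a cut vertex either.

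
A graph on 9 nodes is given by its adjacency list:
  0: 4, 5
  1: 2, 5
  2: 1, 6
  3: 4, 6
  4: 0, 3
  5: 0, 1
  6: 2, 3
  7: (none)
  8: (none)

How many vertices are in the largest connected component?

7

8 is isolated — a component by itself.
7 is isolated — a component by itself.
Starting from 0 we can reach 0, 1, 2, 3, 4, 5, 6. That is one component of size 7.
The largest has 7 vertices.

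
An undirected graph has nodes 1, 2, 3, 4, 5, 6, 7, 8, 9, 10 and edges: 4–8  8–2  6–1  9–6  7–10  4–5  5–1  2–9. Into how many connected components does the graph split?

3 is isolated — a component by itself.
Starting from 7 we can reach 7, 10. That is one component of size 2.
Starting from 1 we can reach 1, 2, 4, 5, 6, 8, 9. That is one component of size 7.
Total: 3 components.

3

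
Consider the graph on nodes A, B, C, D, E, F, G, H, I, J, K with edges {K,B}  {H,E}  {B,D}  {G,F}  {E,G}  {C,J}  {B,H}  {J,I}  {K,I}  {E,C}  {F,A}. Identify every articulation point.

B, E, F, G

Removing B increases the component count from 1 to 2, so B is a cut vertex.
Removing E increases the component count from 1 to 2, so E is a cut vertex.
Removing F increases the component count from 1 to 2, so F is a cut vertex.
Likewise G is a cut vertex.
By contrast removing A leaves 1 component; it is not a cut vertex. No other vertex is a cut vertex either.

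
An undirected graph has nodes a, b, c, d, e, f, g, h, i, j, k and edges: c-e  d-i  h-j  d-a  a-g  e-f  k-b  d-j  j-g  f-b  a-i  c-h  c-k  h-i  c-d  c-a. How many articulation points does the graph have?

Removing c increases the component count from 1 to 2, so c is a cut vertex.
By contrast removing h leaves 1 component; it is not a cut vertex. No other vertex is a cut vertex either.

1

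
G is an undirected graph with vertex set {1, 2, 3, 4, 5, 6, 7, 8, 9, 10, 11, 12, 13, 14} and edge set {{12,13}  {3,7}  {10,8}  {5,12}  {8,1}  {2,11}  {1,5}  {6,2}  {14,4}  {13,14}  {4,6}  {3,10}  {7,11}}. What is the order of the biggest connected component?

13

9 is isolated — a component by itself.
Starting from 1 we can reach 1, 2, 3, 4, 5, 6, 7, 8, 10, 11, 12, 13, 14. That is one component of size 13.
The largest has 13 vertices.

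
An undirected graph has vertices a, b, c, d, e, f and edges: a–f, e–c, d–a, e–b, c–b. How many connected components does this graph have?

Starting from a we can reach a, d, f. That is one component of size 3.
Starting from b we can reach b, c, e. That is one component of size 3.
Total: 2 components.

2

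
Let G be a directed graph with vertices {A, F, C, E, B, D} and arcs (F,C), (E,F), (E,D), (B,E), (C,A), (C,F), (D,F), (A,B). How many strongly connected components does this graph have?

1

{A, B, C, D, E, F} are all mutually reachable — one SCC of size 6.
That gives 1 strongly connected component.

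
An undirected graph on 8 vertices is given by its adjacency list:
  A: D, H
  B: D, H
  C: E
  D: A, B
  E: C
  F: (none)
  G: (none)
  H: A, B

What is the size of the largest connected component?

4

G is isolated — a component by itself.
F is isolated — a component by itself.
Starting from C we can reach C, E. That is one component of size 2.
Starting from A we can reach A, B, D, H. That is one component of size 4.
The largest has 4 vertices.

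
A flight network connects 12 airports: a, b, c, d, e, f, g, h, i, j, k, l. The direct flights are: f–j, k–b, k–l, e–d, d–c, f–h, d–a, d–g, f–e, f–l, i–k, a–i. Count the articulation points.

Removing d increases the component count from 1 to 3, so d is a cut vertex.
Removing f increases the component count from 1 to 3, so f is a cut vertex.
Removing k increases the component count from 1 to 2, so k is a cut vertex.
By contrast removing l leaves 1 component; it is not a cut vertex. No other vertex is a cut vertex either.

3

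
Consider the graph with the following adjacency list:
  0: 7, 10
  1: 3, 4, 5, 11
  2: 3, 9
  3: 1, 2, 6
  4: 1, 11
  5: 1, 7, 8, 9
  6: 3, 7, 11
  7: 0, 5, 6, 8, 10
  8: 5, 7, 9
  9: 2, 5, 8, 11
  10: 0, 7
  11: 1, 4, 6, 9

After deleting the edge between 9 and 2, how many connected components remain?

1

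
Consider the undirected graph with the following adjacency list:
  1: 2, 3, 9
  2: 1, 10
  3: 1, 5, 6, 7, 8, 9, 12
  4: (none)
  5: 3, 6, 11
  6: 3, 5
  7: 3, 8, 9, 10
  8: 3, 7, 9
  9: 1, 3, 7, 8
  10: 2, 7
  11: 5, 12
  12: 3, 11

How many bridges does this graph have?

0

The edges on the cycle 3-8-9-3 are not bridges since each lies on that cycle.
Every edge lies on some cycle, so there are no bridges.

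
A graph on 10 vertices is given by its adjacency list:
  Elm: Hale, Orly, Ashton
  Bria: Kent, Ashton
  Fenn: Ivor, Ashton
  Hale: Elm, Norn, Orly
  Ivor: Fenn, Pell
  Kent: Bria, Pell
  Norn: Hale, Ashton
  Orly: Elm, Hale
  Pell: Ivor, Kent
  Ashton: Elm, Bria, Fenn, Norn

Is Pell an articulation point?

No

Deleting Pell leaves 1 component (was 1) (its neighbors Ivor, Kent remain connected to each other), so Pell is not a cut vertex.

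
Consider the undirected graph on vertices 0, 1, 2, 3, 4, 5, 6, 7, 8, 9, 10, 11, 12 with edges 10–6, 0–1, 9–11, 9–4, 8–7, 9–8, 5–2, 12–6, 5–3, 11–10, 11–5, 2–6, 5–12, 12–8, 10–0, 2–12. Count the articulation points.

Removing 0 increases the component count from 1 to 2, so 0 is a cut vertex.
Removing 5 increases the component count from 1 to 2, so 5 is a cut vertex.
Removing 8 increases the component count from 1 to 2, so 8 is a cut vertex.
Likewise 9, 10 are cut vertices.
By contrast removing 7 leaves 1 component; it is not a cut vertex. No other vertex is a cut vertex either.

5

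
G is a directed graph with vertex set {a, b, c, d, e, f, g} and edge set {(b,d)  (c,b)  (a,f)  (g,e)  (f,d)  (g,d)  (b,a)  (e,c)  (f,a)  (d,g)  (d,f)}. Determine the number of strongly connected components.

{a, b, c, d, e, f, g} are all mutually reachable — one SCC of size 7.
That gives 1 strongly connected component.

1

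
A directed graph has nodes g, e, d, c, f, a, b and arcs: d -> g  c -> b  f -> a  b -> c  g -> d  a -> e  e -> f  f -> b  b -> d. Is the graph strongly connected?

There is no directed path from c to a, so the graph is not strongly connected.

No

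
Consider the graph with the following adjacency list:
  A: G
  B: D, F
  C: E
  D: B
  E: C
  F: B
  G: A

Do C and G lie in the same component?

The component containing C is {C, E}, and G is not in it.

No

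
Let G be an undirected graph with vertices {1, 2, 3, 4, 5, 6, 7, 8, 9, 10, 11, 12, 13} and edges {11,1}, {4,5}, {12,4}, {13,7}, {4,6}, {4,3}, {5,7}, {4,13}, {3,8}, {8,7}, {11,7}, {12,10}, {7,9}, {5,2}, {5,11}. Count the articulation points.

Removing 4 increases the component count from 1 to 3, so 4 is a cut vertex.
Removing 5 increases the component count from 1 to 2, so 5 is a cut vertex.
Removing 7 increases the component count from 1 to 2, so 7 is a cut vertex.
Likewise 11, 12 are cut vertices.
By contrast removing 8 leaves 1 component; it is not a cut vertex. No other vertex is a cut vertex either.

5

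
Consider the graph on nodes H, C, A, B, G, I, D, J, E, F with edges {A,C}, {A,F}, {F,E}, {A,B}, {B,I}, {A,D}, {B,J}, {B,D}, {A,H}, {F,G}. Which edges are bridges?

A-C, A-F, A-H, B-I, B-J, E-F, F-G

The edges on the cycle A-B-D-A are not bridges since each lies on that cycle.
But removing F-G disconnects F from G; removing B-J disconnects B from J; removing A-F disconnects A from F; removing A-C disconnects A from C — these are bridges.
In total 7 edges are bridges.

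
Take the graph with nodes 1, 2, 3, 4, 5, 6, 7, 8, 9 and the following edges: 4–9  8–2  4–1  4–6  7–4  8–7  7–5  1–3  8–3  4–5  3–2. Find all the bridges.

The edges on the cycle 8-7-4-1-3-2-8 are not bridges since each lies on that cycle.
But removing 4–9 disconnects 4 from 9; removing 6–4 disconnects 6 from 4 — these are bridges.

4-6, 4-9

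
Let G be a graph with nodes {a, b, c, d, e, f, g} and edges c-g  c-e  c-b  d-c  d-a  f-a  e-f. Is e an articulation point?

No

Deleting e leaves 1 component (was 1) (its neighbors c, f remain connected to each other), so e is not a cut vertex.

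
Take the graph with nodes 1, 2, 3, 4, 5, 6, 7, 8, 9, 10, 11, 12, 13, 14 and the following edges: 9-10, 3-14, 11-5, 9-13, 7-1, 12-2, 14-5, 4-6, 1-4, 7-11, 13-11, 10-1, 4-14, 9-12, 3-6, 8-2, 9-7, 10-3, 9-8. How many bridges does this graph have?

The edges on the cycle 9-7-1-10-9 are not bridges since each lies on that cycle.
Every edge lies on some cycle, so there are no bridges.

0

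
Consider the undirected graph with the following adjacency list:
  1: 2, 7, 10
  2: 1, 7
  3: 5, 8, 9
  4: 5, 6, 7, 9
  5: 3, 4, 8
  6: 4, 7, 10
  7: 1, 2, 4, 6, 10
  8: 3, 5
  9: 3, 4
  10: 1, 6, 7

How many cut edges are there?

The edges on the cycle 5-8-3-5 are not bridges since each lies on that cycle.
Every edge lies on some cycle, so there are no bridges.

0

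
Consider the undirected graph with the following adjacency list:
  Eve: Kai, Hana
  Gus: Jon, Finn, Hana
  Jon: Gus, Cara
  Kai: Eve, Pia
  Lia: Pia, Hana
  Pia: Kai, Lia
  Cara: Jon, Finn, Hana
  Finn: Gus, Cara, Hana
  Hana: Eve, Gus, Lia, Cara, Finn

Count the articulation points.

Removing Hana increases the component count from 1 to 2, so Hana is a cut vertex.
By contrast removing Lia leaves 1 component; it is not a cut vertex. No other vertex is a cut vertex either.

1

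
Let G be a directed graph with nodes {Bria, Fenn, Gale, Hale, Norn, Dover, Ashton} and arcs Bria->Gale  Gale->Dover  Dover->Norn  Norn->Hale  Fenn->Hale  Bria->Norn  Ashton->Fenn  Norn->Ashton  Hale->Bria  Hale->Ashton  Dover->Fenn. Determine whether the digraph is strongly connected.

From Gale we can reach every vertex (Bria, Fenn, Gale, Hale, Norn, Dover, Ashton), and every vertex can reach Gale (Bria, Fenn, Gale, Hale, Norn, Dover, Ashton). So the whole graph is one strongly connected component.

Yes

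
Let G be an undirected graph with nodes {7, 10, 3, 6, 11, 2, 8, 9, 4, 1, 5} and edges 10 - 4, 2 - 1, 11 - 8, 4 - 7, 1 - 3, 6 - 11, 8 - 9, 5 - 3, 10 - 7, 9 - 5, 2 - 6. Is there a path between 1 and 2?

From 1 we can reach 1, 2, 3, 5, 6, 8, 9, 11, which includes 2.

Yes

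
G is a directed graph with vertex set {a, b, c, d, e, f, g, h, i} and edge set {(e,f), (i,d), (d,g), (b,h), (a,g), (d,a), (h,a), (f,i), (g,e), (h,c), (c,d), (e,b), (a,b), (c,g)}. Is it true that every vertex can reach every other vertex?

Yes

From f we can reach every vertex (a, b, c, d, e, f, g, h, i), and every vertex can reach f (a, b, c, d, e, f, g, h, i). So the whole graph is one strongly connected component.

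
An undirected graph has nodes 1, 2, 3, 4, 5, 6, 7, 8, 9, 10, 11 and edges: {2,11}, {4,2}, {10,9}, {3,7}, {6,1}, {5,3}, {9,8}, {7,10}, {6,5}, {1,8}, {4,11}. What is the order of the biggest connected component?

8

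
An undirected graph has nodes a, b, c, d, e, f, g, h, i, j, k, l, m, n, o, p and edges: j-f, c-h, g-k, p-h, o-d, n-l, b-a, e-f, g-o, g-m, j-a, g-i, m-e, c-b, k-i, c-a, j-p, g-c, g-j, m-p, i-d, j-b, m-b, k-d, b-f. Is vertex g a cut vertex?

Deleting g raises the number of components from 2 to 3, so g is a cut vertex.

Yes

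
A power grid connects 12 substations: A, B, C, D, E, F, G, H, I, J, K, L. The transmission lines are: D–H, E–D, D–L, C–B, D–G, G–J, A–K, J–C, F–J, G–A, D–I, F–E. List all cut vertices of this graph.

Removing A increases the component count from 1 to 2, so A is a cut vertex.
Removing C increases the component count from 1 to 2, so C is a cut vertex.
Removing D increases the component count from 1 to 4, so D is a cut vertex.
Likewise G, J are cut vertices.
By contrast removing E leaves 1 component; it is not a cut vertex. No other vertex is a cut vertex either.

A, C, D, G, J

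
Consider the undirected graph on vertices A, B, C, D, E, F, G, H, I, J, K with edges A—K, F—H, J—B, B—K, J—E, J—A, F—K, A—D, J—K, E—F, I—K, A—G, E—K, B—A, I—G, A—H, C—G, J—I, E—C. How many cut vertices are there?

Removing A increases the component count from 1 to 2, so A is a cut vertex.
By contrast removing I leaves 1 component; it is not a cut vertex. No other vertex is a cut vertex either.

1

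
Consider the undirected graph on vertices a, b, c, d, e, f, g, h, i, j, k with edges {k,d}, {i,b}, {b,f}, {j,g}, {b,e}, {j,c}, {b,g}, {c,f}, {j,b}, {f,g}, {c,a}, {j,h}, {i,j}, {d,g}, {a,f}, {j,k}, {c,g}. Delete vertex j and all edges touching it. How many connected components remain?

2

With j gone, the remaining components are: {h}; {a, b, c, d, e, f, g, i, k}.
That is 2 components.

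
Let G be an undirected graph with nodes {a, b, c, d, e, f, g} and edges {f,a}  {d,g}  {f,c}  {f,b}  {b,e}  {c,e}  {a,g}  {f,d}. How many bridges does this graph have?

The edges on the cycle f-a-g-d-f are not bridges since each lies on that cycle.
Every edge lies on some cycle, so there are no bridges.

0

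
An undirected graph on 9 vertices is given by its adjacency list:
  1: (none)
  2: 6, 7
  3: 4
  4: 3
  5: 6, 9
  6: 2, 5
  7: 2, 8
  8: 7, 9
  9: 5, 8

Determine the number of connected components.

3

1 is isolated — a component by itself.
Starting from 3 we can reach 3, 4. That is one component of size 2.
Starting from 2 we can reach 2, 5, 6, 7, 8, 9. That is one component of size 6.
Total: 3 components.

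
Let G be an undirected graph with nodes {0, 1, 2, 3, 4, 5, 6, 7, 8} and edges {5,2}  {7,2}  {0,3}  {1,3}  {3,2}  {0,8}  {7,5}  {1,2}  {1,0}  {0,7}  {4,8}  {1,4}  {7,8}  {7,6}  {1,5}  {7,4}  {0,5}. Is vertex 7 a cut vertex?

Yes

Deleting 7 raises the number of components from 1 to 2, so 7 is a cut vertex.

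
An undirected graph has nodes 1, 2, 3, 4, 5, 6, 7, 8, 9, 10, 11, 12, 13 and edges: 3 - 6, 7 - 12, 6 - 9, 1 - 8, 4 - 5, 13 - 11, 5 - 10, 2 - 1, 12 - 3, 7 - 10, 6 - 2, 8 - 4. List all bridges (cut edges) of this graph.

The edges on the cycle 7-12-3-6-2-1-8-4-5-10-7 are not bridges since each lies on that cycle.
But removing 13 - 11 disconnects 13 from 11; removing 9 - 6 disconnects 9 from 6 — these are bridges.

11-13, 6-9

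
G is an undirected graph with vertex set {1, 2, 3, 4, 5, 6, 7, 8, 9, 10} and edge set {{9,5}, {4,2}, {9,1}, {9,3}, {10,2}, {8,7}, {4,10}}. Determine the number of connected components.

4

6 is isolated — a component by itself.
Starting from 7 we can reach 7, 8. That is one component of size 2.
Starting from 2 we can reach 2, 4, 10. That is one component of size 3.
Starting from 1 we can reach 1, 3, 5, 9. That is one component of size 4.
Total: 4 components.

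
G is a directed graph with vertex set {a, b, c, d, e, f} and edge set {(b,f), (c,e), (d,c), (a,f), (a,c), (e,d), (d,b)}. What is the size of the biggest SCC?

{c, d, e} are all mutually reachable — one SCC of size 3.
{f} is an SCC by itself.
{b} is an SCC by itself.
{a} is an SCC by itself.
The largest has 3 vertices.

3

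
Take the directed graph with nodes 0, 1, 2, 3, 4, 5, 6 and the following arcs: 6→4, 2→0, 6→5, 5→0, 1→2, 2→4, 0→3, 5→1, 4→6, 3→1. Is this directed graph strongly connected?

From 5 we can reach every vertex (0, 1, 2, 3, 4, 5, 6), and every vertex can reach 5 (0, 1, 2, 3, 4, 5, 6). So the whole graph is one strongly connected component.

Yes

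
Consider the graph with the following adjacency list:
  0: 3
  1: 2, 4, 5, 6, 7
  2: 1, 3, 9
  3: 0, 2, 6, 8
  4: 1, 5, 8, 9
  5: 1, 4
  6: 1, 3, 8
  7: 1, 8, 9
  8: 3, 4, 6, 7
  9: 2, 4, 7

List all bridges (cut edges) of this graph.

The edges on the cycle 4-5-1-4 are not bridges since each lies on that cycle.
But removing 0-3 disconnects 0 from 3 — this is a bridge.

0-3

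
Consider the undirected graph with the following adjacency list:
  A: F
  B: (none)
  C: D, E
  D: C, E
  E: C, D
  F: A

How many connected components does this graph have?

3

B is isolated — a component by itself.
Starting from A we can reach A, F. That is one component of size 2.
Starting from C we can reach C, D, E. That is one component of size 3.
Total: 3 components.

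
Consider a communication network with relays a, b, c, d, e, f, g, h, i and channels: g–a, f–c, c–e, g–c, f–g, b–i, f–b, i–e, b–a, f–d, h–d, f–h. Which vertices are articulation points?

f

Removing f increases the component count from 1 to 2, so f is a cut vertex.
By contrast removing c leaves 1 component; it is not a cut vertex. No other vertex is a cut vertex either.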